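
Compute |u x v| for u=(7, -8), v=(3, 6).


|u x v| = |7*6 - (-8)*3|
= |42 - (-24)| = 66

66


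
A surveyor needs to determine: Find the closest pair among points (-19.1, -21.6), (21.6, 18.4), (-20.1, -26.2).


d(P0,P1) = 57.0657, d(P0,P2) = 4.7074, d(P1,P2) = 61.0578
Closest: P0 and P2

Closest pair: (-19.1, -21.6) and (-20.1, -26.2), distance = 4.7074


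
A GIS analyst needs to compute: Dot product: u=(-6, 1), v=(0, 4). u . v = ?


u . v = u_x*v_x + u_y*v_y = (-6)*0 + 1*4
= 0 + 4 = 4

4


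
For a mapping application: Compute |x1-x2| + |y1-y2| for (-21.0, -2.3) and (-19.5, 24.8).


|(-21)-(-19.5)| + |(-2.3)-24.8| = 1.5 + 27.1 = 28.6

28.6


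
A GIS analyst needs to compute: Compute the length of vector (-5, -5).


|u| = sqrt((-5)^2 + (-5)^2) = sqrt(50) = 7.0711

7.0711


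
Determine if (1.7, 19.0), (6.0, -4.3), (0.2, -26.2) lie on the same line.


Cross product: (6-1.7)*((-26.2)-19) - ((-4.3)-19)*(0.2-1.7)
= -229.31

No, not collinear


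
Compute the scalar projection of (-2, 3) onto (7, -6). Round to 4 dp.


u.v = -32, |v| = sqrt(85) = 9.2195
Scalar projection = u.v / |v| = -32 / sqrt(85) = -3.4709

-3.4709


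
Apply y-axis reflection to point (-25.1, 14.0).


Reflection over y-axis: (x,y) -> (-x,y)
(-25.1, 14) -> (25.1, 14)

(25.1, 14)


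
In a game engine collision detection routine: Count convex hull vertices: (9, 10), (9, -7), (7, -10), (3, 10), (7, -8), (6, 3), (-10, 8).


Convex hull vertices (CCW): (-10, 8), (7, -10), (9, -7), (9, 10), (3, 10)
Count = 5

5


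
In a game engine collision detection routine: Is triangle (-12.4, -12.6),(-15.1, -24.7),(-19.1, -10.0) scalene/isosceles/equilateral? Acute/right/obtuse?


Side lengths squared: AB^2=153.7, BC^2=232.09, CA^2=51.65
Sorted: [51.65, 153.7, 232.09]
By sides: Scalene, By angles: Obtuse

Scalene, Obtuse


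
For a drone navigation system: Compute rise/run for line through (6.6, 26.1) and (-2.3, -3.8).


slope = (y2-y1)/(x2-x1) = ((-3.8)-26.1)/((-2.3)-6.6) = (-29.9)/(-8.9) = 3.3596

3.3596


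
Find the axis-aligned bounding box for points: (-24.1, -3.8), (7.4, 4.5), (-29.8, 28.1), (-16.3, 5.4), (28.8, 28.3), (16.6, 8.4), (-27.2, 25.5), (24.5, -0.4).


x range: [-29.8, 28.8]
y range: [-3.8, 28.3]
Bounding box: (-29.8,-3.8) to (28.8,28.3)

(-29.8,-3.8) to (28.8,28.3)


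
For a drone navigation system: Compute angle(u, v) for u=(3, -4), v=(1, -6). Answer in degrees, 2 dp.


u.v = 27, |u| = sqrt(25) = 5, |v| = sqrt(37) = 6.0828
cos(theta) = u.v/(|u||v|) = 27/sqrt(925) = 0.887755
theta = acos(0.887755) = 27.41 degrees

27.41 degrees


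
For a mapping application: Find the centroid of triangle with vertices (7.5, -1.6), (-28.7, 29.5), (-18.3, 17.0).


Centroid = ((x_A+x_B+x_C)/3, (y_A+y_B+y_C)/3)
= ((7.5+(-28.7)+(-18.3))/3, ((-1.6)+29.5+17)/3)
= (-13.1667, 14.9667)

(-13.1667, 14.9667)


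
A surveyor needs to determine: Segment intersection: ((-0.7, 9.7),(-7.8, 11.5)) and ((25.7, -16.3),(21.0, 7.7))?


Cross products: d1=511.4, d2=673.34, d3=137.08, d4=-24.86
d1*d2 < 0 and d3*d4 < 0? no

No, they don't intersect


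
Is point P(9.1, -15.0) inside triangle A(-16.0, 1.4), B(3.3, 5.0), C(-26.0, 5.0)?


Cross products: AB x AP = -406.88, BC x BP = 586, CA x CP = -73.64
All same sign? no

No, outside


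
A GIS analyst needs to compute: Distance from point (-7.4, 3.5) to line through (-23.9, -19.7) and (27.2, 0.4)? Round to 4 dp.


|cross product| = 853.87
|line direction| = sqrt(3015.22) = 54.911
Distance = 853.87/sqrt(3015.22) = 15.5501

15.5501


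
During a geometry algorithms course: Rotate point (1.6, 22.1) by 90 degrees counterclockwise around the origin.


90° CCW: (x,y) -> (-y, x)
(1.6,22.1) -> (-22.1, 1.6)

(-22.1, 1.6)


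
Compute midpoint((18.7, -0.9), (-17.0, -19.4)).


M = ((18.7+(-17))/2, ((-0.9)+(-19.4))/2)
= (0.85, -10.15)

(0.85, -10.15)


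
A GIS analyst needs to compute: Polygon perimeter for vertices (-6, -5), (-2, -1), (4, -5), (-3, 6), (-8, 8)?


Sides: (-6, -5)->(-2, -1): sqrt(32) = 5.656854, (-2, -1)->(4, -5): sqrt(52) = 7.211103, (4, -5)->(-3, 6): sqrt(170) = 13.038405, (-3, 6)->(-8, 8): sqrt(29) = 5.385165, (-8, 8)->(-6, -5): sqrt(173) = 13.152946
Sum = 44.444473
Perimeter = 44.4445

44.4445


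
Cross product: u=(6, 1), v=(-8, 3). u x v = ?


u x v = u_x*v_y - u_y*v_x = 6*3 - 1*(-8)
= 18 - (-8) = 26

26


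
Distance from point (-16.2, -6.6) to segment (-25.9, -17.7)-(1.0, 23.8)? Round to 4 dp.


Project P onto AB: t = 0.295 (clamped to [0,1])
Closest point on segment: (-17.9639, -5.4566)
Distance: 2.1021

2.1021


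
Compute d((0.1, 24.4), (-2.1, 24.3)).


dx=-2.2, dy=-0.1
d^2 = (-2.2)^2 + (-0.1)^2 = 4.85
d = sqrt(4.85) = 2.2023

2.2023


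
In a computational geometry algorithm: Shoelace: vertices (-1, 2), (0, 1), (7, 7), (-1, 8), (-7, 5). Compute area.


Shoelace sum: ((-1)*1 - 0*2) + (0*7 - 7*1) + (7*8 - (-1)*7) + ((-1)*5 - (-7)*8) + ((-7)*2 - (-1)*5)
= 97
Area = |97|/2 = 48.5

48.5


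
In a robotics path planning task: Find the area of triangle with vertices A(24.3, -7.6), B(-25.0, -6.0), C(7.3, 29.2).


Area = |x_A(y_B-y_C) + x_B(y_C-y_A) + x_C(y_A-y_B)|/2
= |(-855.36) + (-920) + (-11.68)|/2
= 1787.04/2 = 893.52

893.52


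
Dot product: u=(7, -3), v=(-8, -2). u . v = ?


u . v = u_x*v_x + u_y*v_y = 7*(-8) + (-3)*(-2)
= (-56) + 6 = -50

-50


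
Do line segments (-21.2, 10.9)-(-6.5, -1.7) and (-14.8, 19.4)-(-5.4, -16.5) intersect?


Cross products: d1=-309.66, d2=99.63, d3=205.59, d4=-203.7
d1*d2 < 0 and d3*d4 < 0? yes

Yes, they intersect


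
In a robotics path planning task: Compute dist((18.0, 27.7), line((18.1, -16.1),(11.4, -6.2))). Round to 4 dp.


|cross product| = 292.47
|line direction| = sqrt(142.9) = 11.9541
Distance = 292.47/sqrt(142.9) = 24.4661

24.4661


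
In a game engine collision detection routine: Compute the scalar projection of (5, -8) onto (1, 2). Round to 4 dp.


u.v = -11, |v| = sqrt(5) = 2.2361
Scalar projection = u.v / |v| = -11 / sqrt(5) = -4.9193

-4.9193


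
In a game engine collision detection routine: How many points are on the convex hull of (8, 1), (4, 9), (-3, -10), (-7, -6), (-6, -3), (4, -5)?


Convex hull vertices (CCW): (-7, -6), (-3, -10), (4, -5), (8, 1), (4, 9), (-6, -3)
Count = 6

6


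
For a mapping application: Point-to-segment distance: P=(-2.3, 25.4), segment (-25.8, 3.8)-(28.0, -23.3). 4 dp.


Project P onto AB: t = 0.1871 (clamped to [0,1])
Closest point on segment: (-15.7343, -1.2703)
Distance: 29.8627

29.8627


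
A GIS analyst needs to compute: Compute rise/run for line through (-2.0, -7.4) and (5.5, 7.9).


slope = (y2-y1)/(x2-x1) = (7.9-(-7.4))/(5.5-(-2)) = 15.3/7.5 = 2.04

2.04


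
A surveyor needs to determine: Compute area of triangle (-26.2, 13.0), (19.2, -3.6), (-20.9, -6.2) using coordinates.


Area = |x_A(y_B-y_C) + x_B(y_C-y_A) + x_C(y_A-y_B)|/2
= |(-68.12) + (-368.64) + (-346.94)|/2
= 783.7/2 = 391.85

391.85


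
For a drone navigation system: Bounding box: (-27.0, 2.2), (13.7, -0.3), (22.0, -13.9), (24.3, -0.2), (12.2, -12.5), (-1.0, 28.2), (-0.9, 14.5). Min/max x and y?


x range: [-27, 24.3]
y range: [-13.9, 28.2]
Bounding box: (-27,-13.9) to (24.3,28.2)

(-27,-13.9) to (24.3,28.2)


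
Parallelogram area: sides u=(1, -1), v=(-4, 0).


|u x v| = |1*0 - (-1)*(-4)|
= |0 - 4| = 4

4


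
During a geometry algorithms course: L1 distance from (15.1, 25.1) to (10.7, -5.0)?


|15.1-10.7| + |25.1-(-5)| = 4.4 + 30.1 = 34.5

34.5


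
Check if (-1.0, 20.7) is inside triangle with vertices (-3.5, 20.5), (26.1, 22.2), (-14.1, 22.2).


Cross products: AB x AP = 1.67, BC x BP = 60.3, CA x CP = 6.37
All same sign? yes

Yes, inside


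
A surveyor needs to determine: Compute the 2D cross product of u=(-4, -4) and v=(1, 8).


u x v = u_x*v_y - u_y*v_x = (-4)*8 - (-4)*1
= (-32) - (-4) = -28

-28


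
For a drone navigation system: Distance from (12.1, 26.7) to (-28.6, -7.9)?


dx=-40.7, dy=-34.6
d^2 = (-40.7)^2 + (-34.6)^2 = 2853.65
d = sqrt(2853.65) = 53.4196

53.4196


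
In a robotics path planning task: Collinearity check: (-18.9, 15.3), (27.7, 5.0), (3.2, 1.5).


Cross product: (27.7-(-18.9))*(1.5-15.3) - (5-15.3)*(3.2-(-18.9))
= -415.45

No, not collinear


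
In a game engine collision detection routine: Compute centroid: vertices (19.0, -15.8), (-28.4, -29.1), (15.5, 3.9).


Centroid = ((x_A+x_B+x_C)/3, (y_A+y_B+y_C)/3)
= ((19+(-28.4)+15.5)/3, ((-15.8)+(-29.1)+3.9)/3)
= (2.0333, -13.6667)

(2.0333, -13.6667)


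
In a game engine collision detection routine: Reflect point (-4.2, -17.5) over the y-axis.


Reflection over y-axis: (x,y) -> (-x,y)
(-4.2, -17.5) -> (4.2, -17.5)

(4.2, -17.5)


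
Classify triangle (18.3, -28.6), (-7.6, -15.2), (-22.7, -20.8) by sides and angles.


Side lengths squared: AB^2=850.37, BC^2=259.37, CA^2=1741.84
Sorted: [259.37, 850.37, 1741.84]
By sides: Scalene, By angles: Obtuse

Scalene, Obtuse


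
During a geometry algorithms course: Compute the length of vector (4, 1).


|u| = sqrt(4^2 + 1^2) = sqrt(17) = 4.1231

4.1231


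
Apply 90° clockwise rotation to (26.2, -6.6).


90° CW: (x,y) -> (y, -x)
(26.2,-6.6) -> (-6.6, -26.2)

(-6.6, -26.2)


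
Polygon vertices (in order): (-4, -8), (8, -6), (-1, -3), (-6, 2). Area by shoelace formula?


Shoelace sum: ((-4)*(-6) - 8*(-8)) + (8*(-3) - (-1)*(-6)) + ((-1)*2 - (-6)*(-3)) + ((-6)*(-8) - (-4)*2)
= 94
Area = |94|/2 = 47

47


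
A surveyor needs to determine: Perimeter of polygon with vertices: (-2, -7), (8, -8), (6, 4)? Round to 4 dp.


Sides: (-2, -7)->(8, -8): sqrt(101) = 10.049876, (8, -8)->(6, 4): sqrt(148) = 12.165525, (6, 4)->(-2, -7): sqrt(185) = 13.601471
Sum = 35.816872
Perimeter = 35.8169

35.8169


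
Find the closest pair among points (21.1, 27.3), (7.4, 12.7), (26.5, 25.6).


d(P0,P1) = 20.0212, d(P0,P2) = 5.6613, d(P1,P2) = 23.0482
Closest: P0 and P2

Closest pair: (21.1, 27.3) and (26.5, 25.6), distance = 5.6613


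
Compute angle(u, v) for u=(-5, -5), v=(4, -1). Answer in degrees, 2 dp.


u.v = -15, |u| = sqrt(50) = 7.0711, |v| = sqrt(17) = 4.1231
cos(theta) = u.v/(|u||v|) = -15/sqrt(850) = -0.514496
theta = acos(-0.514496) = 120.96 degrees

120.96 degrees


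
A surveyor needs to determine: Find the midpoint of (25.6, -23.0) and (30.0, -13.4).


M = ((25.6+30)/2, ((-23)+(-13.4))/2)
= (27.8, -18.2)

(27.8, -18.2)


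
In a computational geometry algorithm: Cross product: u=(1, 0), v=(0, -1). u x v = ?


u x v = u_x*v_y - u_y*v_x = 1*(-1) - 0*0
= (-1) - 0 = -1

-1


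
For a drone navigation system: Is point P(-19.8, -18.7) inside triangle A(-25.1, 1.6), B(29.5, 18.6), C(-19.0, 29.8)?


Cross products: AB x AP = -1198.48, BC x BP = 2361.21, CA x CP = 273.29
All same sign? no

No, outside


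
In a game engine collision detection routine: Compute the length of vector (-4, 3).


|u| = sqrt((-4)^2 + 3^2) = sqrt(25) = 5

5


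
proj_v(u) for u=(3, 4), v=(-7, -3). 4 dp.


u.v = -33, |v| = sqrt(58) = 7.6158
Scalar projection = u.v / |v| = -33 / sqrt(58) = -4.3331

-4.3331


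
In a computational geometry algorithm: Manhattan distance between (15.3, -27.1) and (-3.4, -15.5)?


|15.3-(-3.4)| + |(-27.1)-(-15.5)| = 18.7 + 11.6 = 30.3

30.3


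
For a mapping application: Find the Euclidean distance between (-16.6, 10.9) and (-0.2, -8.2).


dx=16.4, dy=-19.1
d^2 = 16.4^2 + (-19.1)^2 = 633.77
d = sqrt(633.77) = 25.1748

25.1748


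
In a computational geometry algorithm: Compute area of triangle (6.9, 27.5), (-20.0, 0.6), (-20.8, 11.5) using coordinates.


Area = |x_A(y_B-y_C) + x_B(y_C-y_A) + x_C(y_A-y_B)|/2
= |(-75.21) + 320 + (-559.52)|/2
= 314.73/2 = 157.365

157.365


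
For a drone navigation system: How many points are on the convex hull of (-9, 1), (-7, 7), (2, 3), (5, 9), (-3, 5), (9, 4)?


Convex hull vertices (CCW): (-9, 1), (9, 4), (5, 9), (-7, 7)
Count = 4

4


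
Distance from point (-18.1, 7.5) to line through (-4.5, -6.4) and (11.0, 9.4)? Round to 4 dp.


|cross product| = 430.33
|line direction| = sqrt(489.89) = 22.1335
Distance = 430.33/sqrt(489.89) = 19.4425

19.4425


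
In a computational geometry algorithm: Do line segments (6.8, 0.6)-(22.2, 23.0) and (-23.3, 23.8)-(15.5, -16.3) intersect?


Cross products: d1=306.85, d2=1793.51, d3=1031.52, d4=-455.14
d1*d2 < 0 and d3*d4 < 0? no

No, they don't intersect


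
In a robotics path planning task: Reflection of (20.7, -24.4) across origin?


Reflection over origin: (x,y) -> (-x,-y)
(20.7, -24.4) -> (-20.7, 24.4)

(-20.7, 24.4)


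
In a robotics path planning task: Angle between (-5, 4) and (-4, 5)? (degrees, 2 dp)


u.v = 40, |u| = sqrt(41) = 6.4031, |v| = sqrt(41) = 6.4031
cos(theta) = u.v/(|u||v|) = 40/sqrt(1681) = 0.97561
theta = acos(0.97561) = 12.68 degrees

12.68 degrees


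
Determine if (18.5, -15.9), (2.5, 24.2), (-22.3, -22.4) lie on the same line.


Cross product: (2.5-18.5)*((-22.4)-(-15.9)) - (24.2-(-15.9))*((-22.3)-18.5)
= 1740.08

No, not collinear


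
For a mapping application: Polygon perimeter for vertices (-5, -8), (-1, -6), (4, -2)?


Sides: (-5, -8)->(-1, -6): sqrt(20) = 4.472136, (-1, -6)->(4, -2): sqrt(41) = 6.403124, (4, -2)->(-5, -8): sqrt(117) = 10.816654
Sum = 21.691914
Perimeter = 21.6919

21.6919


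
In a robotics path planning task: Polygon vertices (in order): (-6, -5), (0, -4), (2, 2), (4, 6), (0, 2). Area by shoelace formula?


Shoelace sum: ((-6)*(-4) - 0*(-5)) + (0*2 - 2*(-4)) + (2*6 - 4*2) + (4*2 - 0*6) + (0*(-5) - (-6)*2)
= 56
Area = |56|/2 = 28

28


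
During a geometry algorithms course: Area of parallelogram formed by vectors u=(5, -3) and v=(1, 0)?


|u x v| = |5*0 - (-3)*1|
= |0 - (-3)| = 3

3


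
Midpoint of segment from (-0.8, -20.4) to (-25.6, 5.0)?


M = (((-0.8)+(-25.6))/2, ((-20.4)+5)/2)
= (-13.2, -7.7)

(-13.2, -7.7)


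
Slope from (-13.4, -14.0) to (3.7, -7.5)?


slope = (y2-y1)/(x2-x1) = ((-7.5)-(-14))/(3.7-(-13.4)) = 6.5/17.1 = 0.3801

0.3801


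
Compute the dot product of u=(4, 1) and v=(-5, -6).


u . v = u_x*v_x + u_y*v_y = 4*(-5) + 1*(-6)
= (-20) + (-6) = -26

-26


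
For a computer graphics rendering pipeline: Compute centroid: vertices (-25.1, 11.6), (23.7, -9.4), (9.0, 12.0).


Centroid = ((x_A+x_B+x_C)/3, (y_A+y_B+y_C)/3)
= (((-25.1)+23.7+9)/3, (11.6+(-9.4)+12)/3)
= (2.5333, 4.7333)

(2.5333, 4.7333)


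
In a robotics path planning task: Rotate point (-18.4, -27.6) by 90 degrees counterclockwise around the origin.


90° CCW: (x,y) -> (-y, x)
(-18.4,-27.6) -> (27.6, -18.4)

(27.6, -18.4)


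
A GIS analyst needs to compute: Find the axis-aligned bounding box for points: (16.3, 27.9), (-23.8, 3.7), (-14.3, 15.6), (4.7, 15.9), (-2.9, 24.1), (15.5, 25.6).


x range: [-23.8, 16.3]
y range: [3.7, 27.9]
Bounding box: (-23.8,3.7) to (16.3,27.9)

(-23.8,3.7) to (16.3,27.9)


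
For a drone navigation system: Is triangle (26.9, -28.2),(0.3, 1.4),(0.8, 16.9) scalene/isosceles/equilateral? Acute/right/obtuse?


Side lengths squared: AB^2=1583.72, BC^2=240.5, CA^2=2715.22
Sorted: [240.5, 1583.72, 2715.22]
By sides: Scalene, By angles: Obtuse

Scalene, Obtuse


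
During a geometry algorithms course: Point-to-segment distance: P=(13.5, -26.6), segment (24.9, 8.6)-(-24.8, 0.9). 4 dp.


Project P onto AB: t = 0.3312 (clamped to [0,1])
Closest point on segment: (8.4415, 6.0501)
Distance: 33.0396

33.0396


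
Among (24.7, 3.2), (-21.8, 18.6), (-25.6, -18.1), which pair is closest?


d(P0,P1) = 48.9838, d(P0,P2) = 54.624, d(P1,P2) = 36.8962
Closest: P1 and P2

Closest pair: (-21.8, 18.6) and (-25.6, -18.1), distance = 36.8962


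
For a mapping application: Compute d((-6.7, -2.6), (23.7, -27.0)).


dx=30.4, dy=-24.4
d^2 = 30.4^2 + (-24.4)^2 = 1519.52
d = sqrt(1519.52) = 38.981

38.981


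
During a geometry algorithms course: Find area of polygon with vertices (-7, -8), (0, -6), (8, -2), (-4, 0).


Shoelace sum: ((-7)*(-6) - 0*(-8)) + (0*(-2) - 8*(-6)) + (8*0 - (-4)*(-2)) + ((-4)*(-8) - (-7)*0)
= 114
Area = |114|/2 = 57

57


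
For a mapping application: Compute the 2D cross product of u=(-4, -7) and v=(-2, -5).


u x v = u_x*v_y - u_y*v_x = (-4)*(-5) - (-7)*(-2)
= 20 - 14 = 6

6


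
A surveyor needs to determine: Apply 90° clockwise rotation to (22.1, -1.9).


90° CW: (x,y) -> (y, -x)
(22.1,-1.9) -> (-1.9, -22.1)

(-1.9, -22.1)


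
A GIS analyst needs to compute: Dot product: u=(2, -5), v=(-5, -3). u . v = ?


u . v = u_x*v_x + u_y*v_y = 2*(-5) + (-5)*(-3)
= (-10) + 15 = 5

5


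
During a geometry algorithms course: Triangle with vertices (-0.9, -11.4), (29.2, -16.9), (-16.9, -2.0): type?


Side lengths squared: AB^2=936.26, BC^2=2347.22, CA^2=344.36
Sorted: [344.36, 936.26, 2347.22]
By sides: Scalene, By angles: Obtuse

Scalene, Obtuse


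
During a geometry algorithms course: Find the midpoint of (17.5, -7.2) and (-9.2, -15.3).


M = ((17.5+(-9.2))/2, ((-7.2)+(-15.3))/2)
= (4.15, -11.25)

(4.15, -11.25)


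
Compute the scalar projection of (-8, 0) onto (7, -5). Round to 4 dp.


u.v = -56, |v| = sqrt(74) = 8.6023
Scalar projection = u.v / |v| = -56 / sqrt(74) = -6.5099

-6.5099


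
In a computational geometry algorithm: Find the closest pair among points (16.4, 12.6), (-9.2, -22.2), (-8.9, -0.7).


d(P0,P1) = 43.2019, d(P0,P2) = 28.5829, d(P1,P2) = 21.5021
Closest: P1 and P2

Closest pair: (-9.2, -22.2) and (-8.9, -0.7), distance = 21.5021


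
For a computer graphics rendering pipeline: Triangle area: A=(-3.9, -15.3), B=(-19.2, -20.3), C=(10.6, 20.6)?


Area = |x_A(y_B-y_C) + x_B(y_C-y_A) + x_C(y_A-y_B)|/2
= |159.51 + (-689.28) + 53|/2
= 476.77/2 = 238.385

238.385


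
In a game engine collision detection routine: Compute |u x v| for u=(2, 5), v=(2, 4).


|u x v| = |2*4 - 5*2|
= |8 - 10| = 2

2


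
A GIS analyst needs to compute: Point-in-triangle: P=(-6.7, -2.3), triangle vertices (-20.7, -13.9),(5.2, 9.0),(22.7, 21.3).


Cross products: AB x AP = -20.16, BC x BP = -51.38, CA x CP = -10.64
All same sign? yes

Yes, inside


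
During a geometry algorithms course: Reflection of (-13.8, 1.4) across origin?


Reflection over origin: (x,y) -> (-x,-y)
(-13.8, 1.4) -> (13.8, -1.4)

(13.8, -1.4)


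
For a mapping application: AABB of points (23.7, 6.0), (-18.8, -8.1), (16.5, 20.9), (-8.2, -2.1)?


x range: [-18.8, 23.7]
y range: [-8.1, 20.9]
Bounding box: (-18.8,-8.1) to (23.7,20.9)

(-18.8,-8.1) to (23.7,20.9)


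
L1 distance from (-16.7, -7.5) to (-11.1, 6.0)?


|(-16.7)-(-11.1)| + |(-7.5)-6| = 5.6 + 13.5 = 19.1

19.1


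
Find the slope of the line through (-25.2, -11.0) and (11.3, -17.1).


slope = (y2-y1)/(x2-x1) = ((-17.1)-(-11))/(11.3-(-25.2)) = (-6.1)/36.5 = -0.1671

-0.1671


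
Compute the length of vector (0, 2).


|u| = sqrt(0^2 + 2^2) = sqrt(4) = 2

2


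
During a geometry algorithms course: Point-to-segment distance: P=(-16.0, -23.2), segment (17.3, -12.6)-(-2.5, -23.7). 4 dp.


Project P onto AB: t = 1 (clamped to [0,1])
Closest point on segment: (-2.5, -23.7)
Distance: 13.5093

13.5093


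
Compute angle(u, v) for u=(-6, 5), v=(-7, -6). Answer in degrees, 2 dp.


u.v = 12, |u| = sqrt(61) = 7.8102, |v| = sqrt(85) = 9.2195
cos(theta) = u.v/(|u||v|) = 12/sqrt(5185) = 0.166651
theta = acos(0.166651) = 80.41 degrees

80.41 degrees


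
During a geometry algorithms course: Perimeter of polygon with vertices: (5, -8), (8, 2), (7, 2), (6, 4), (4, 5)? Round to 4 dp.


Sides: (5, -8)->(8, 2): sqrt(109) = 10.440307, (8, 2)->(7, 2): sqrt(1) = 1, (7, 2)->(6, 4): sqrt(5) = 2.236068, (6, 4)->(4, 5): sqrt(5) = 2.236068, (4, 5)->(5, -8): sqrt(170) = 13.038405
Sum = 28.950848
Perimeter = 28.9508

28.9508


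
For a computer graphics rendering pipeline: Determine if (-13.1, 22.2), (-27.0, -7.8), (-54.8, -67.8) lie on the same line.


Cross product: ((-27)-(-13.1))*((-67.8)-22.2) - ((-7.8)-22.2)*((-54.8)-(-13.1))
= 0

Yes, collinear


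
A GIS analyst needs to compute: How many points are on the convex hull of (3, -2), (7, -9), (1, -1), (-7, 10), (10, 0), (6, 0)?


Convex hull vertices (CCW): (-7, 10), (1, -1), (7, -9), (10, 0)
Count = 4

4


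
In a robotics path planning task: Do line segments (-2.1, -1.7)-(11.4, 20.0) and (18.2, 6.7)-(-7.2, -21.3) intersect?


Cross products: d1=-355.04, d2=-528.22, d3=-327.11, d4=-153.93
d1*d2 < 0 and d3*d4 < 0? no

No, they don't intersect


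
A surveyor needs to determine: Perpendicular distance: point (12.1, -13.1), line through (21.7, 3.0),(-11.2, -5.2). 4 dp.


|cross product| = 450.97
|line direction| = sqrt(1149.65) = 33.9065
Distance = 450.97/sqrt(1149.65) = 13.3004

13.3004


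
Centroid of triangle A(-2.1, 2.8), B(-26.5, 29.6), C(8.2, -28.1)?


Centroid = ((x_A+x_B+x_C)/3, (y_A+y_B+y_C)/3)
= (((-2.1)+(-26.5)+8.2)/3, (2.8+29.6+(-28.1))/3)
= (-6.8, 1.4333)

(-6.8, 1.4333)


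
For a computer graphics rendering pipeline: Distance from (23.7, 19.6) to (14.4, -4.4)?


dx=-9.3, dy=-24
d^2 = (-9.3)^2 + (-24)^2 = 662.49
d = sqrt(662.49) = 25.7389

25.7389


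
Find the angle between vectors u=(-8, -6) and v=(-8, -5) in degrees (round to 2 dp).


u.v = 94, |u| = sqrt(100) = 10, |v| = sqrt(89) = 9.434
cos(theta) = u.v/(|u||v|) = 94/sqrt(8900) = 0.996398
theta = acos(0.996398) = 4.86 degrees

4.86 degrees


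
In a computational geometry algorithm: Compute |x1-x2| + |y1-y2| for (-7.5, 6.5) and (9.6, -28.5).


|(-7.5)-9.6| + |6.5-(-28.5)| = 17.1 + 35 = 52.1

52.1


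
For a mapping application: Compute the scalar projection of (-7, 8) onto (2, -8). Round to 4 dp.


u.v = -78, |v| = sqrt(68) = 8.2462
Scalar projection = u.v / |v| = -78 / sqrt(68) = -9.4589

-9.4589


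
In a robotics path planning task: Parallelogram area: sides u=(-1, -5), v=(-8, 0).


|u x v| = |(-1)*0 - (-5)*(-8)|
= |0 - 40| = 40

40


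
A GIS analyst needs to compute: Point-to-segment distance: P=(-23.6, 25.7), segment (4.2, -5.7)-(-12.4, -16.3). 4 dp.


Project P onto AB: t = 0.3316 (clamped to [0,1])
Closest point on segment: (-1.3048, -9.2151)
Distance: 41.4263

41.4263


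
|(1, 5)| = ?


|u| = sqrt(1^2 + 5^2) = sqrt(26) = 5.099

5.099


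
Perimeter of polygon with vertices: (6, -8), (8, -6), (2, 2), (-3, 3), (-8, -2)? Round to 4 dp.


Sides: (6, -8)->(8, -6): sqrt(8) = 2.828427, (8, -6)->(2, 2): sqrt(100) = 10, (2, 2)->(-3, 3): sqrt(26) = 5.09902, (-3, 3)->(-8, -2): sqrt(50) = 7.071068, (-8, -2)->(6, -8): sqrt(232) = 15.231546
Sum = 40.230061
Perimeter = 40.2301

40.2301


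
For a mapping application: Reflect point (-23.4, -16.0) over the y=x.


Reflection over y=x: (x,y) -> (y,x)
(-23.4, -16) -> (-16, -23.4)

(-16, -23.4)


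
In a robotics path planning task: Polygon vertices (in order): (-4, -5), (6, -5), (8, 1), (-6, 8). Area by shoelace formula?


Shoelace sum: ((-4)*(-5) - 6*(-5)) + (6*1 - 8*(-5)) + (8*8 - (-6)*1) + ((-6)*(-5) - (-4)*8)
= 228
Area = |228|/2 = 114

114


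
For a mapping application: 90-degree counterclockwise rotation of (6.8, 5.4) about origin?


90° CCW: (x,y) -> (-y, x)
(6.8,5.4) -> (-5.4, 6.8)

(-5.4, 6.8)


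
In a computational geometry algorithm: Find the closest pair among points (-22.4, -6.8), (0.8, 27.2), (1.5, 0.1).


d(P0,P1) = 41.1611, d(P0,P2) = 24.8761, d(P1,P2) = 27.109
Closest: P0 and P2

Closest pair: (-22.4, -6.8) and (1.5, 0.1), distance = 24.8761


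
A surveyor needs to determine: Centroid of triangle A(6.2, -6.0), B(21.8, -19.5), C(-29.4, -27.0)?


Centroid = ((x_A+x_B+x_C)/3, (y_A+y_B+y_C)/3)
= ((6.2+21.8+(-29.4))/3, ((-6)+(-19.5)+(-27))/3)
= (-0.4667, -17.5)

(-0.4667, -17.5)


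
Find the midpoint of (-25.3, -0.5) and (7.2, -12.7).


M = (((-25.3)+7.2)/2, ((-0.5)+(-12.7))/2)
= (-9.05, -6.6)

(-9.05, -6.6)


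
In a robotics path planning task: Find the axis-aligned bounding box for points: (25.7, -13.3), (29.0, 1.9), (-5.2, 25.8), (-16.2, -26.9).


x range: [-16.2, 29]
y range: [-26.9, 25.8]
Bounding box: (-16.2,-26.9) to (29,25.8)

(-16.2,-26.9) to (29,25.8)


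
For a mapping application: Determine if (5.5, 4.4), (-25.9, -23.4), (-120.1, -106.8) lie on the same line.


Cross product: ((-25.9)-5.5)*((-106.8)-4.4) - ((-23.4)-4.4)*((-120.1)-5.5)
= 0

Yes, collinear


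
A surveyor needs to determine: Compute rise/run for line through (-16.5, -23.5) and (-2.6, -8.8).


slope = (y2-y1)/(x2-x1) = ((-8.8)-(-23.5))/((-2.6)-(-16.5)) = 14.7/13.9 = 1.0576

1.0576


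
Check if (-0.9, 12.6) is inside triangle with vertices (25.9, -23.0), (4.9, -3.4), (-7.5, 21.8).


Cross products: AB x AP = -222.32, BC x BP = -52.24, CA x CP = -11.6
All same sign? yes

Yes, inside


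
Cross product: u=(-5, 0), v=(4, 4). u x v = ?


u x v = u_x*v_y - u_y*v_x = (-5)*4 - 0*4
= (-20) - 0 = -20

-20


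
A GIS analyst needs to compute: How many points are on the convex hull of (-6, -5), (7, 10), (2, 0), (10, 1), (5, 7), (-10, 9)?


Convex hull vertices (CCW): (-10, 9), (-6, -5), (10, 1), (7, 10)
Count = 4

4


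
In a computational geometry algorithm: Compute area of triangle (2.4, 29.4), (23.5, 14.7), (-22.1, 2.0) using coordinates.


Area = |x_A(y_B-y_C) + x_B(y_C-y_A) + x_C(y_A-y_B)|/2
= |30.48 + (-643.9) + (-324.87)|/2
= 938.29/2 = 469.145

469.145


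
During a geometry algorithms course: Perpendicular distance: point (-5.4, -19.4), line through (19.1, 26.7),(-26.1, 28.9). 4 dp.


|cross product| = 2137.62
|line direction| = sqrt(2047.88) = 45.2535
Distance = 2137.62/sqrt(2047.88) = 47.2366

47.2366


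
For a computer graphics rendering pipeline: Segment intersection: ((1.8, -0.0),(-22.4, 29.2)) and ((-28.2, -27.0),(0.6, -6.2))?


Cross products: d1=153.6, d2=1497.92, d3=1529.4, d4=185.08
d1*d2 < 0 and d3*d4 < 0? no

No, they don't intersect


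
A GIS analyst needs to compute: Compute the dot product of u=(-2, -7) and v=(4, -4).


u . v = u_x*v_x + u_y*v_y = (-2)*4 + (-7)*(-4)
= (-8) + 28 = 20

20


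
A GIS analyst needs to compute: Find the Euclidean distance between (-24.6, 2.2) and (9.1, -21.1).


dx=33.7, dy=-23.3
d^2 = 33.7^2 + (-23.3)^2 = 1678.58
d = sqrt(1678.58) = 40.9705

40.9705


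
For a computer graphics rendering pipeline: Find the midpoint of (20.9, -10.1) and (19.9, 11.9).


M = ((20.9+19.9)/2, ((-10.1)+11.9)/2)
= (20.4, 0.9)

(20.4, 0.9)


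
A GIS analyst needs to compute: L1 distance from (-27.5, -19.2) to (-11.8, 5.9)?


|(-27.5)-(-11.8)| + |(-19.2)-5.9| = 15.7 + 25.1 = 40.8

40.8


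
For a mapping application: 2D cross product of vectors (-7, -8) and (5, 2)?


u x v = u_x*v_y - u_y*v_x = (-7)*2 - (-8)*5
= (-14) - (-40) = 26

26


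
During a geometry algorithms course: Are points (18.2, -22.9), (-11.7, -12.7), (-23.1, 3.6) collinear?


Cross product: ((-11.7)-18.2)*(3.6-(-22.9)) - ((-12.7)-(-22.9))*((-23.1)-18.2)
= -371.09

No, not collinear


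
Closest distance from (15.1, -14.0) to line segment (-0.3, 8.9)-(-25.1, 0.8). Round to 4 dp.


Project P onto AB: t = 0 (clamped to [0,1])
Closest point on segment: (-0.3, 8.9)
Distance: 27.5966

27.5966


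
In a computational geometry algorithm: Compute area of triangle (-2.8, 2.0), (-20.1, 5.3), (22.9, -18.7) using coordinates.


Area = |x_A(y_B-y_C) + x_B(y_C-y_A) + x_C(y_A-y_B)|/2
= |(-67.2) + 416.07 + (-75.57)|/2
= 273.3/2 = 136.65

136.65


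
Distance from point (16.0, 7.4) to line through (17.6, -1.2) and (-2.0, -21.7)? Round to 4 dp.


|cross product| = 201.36
|line direction| = sqrt(804.41) = 28.3621
Distance = 201.36/sqrt(804.41) = 7.0996

7.0996


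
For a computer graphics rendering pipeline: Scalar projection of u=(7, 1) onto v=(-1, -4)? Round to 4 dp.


u.v = -11, |v| = sqrt(17) = 4.1231
Scalar projection = u.v / |v| = -11 / sqrt(17) = -2.6679

-2.6679


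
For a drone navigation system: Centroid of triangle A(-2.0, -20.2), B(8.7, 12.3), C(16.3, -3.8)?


Centroid = ((x_A+x_B+x_C)/3, (y_A+y_B+y_C)/3)
= (((-2)+8.7+16.3)/3, ((-20.2)+12.3+(-3.8))/3)
= (7.6667, -3.9)

(7.6667, -3.9)


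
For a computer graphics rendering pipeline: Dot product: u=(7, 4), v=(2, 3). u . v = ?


u . v = u_x*v_x + u_y*v_y = 7*2 + 4*3
= 14 + 12 = 26

26


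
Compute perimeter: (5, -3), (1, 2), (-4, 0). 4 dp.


Sides: (5, -3)->(1, 2): sqrt(41) = 6.403124, (1, 2)->(-4, 0): sqrt(29) = 5.385165, (-4, 0)->(5, -3): sqrt(90) = 9.486833
Sum = 21.275122
Perimeter = 21.2751

21.2751


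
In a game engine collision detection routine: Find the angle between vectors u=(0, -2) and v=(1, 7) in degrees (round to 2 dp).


u.v = -14, |u| = sqrt(4) = 2, |v| = sqrt(50) = 7.0711
cos(theta) = u.v/(|u||v|) = -14/sqrt(200) = -0.989949
theta = acos(-0.989949) = 171.87 degrees

171.87 degrees


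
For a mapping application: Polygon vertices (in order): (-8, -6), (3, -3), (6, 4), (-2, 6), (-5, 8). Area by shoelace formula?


Shoelace sum: ((-8)*(-3) - 3*(-6)) + (3*4 - 6*(-3)) + (6*6 - (-2)*4) + ((-2)*8 - (-5)*6) + ((-5)*(-6) - (-8)*8)
= 224
Area = |224|/2 = 112

112


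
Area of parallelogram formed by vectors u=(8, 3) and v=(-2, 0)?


|u x v| = |8*0 - 3*(-2)|
= |0 - (-6)| = 6

6


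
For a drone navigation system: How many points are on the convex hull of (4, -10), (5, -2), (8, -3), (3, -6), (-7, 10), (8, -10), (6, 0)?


Convex hull vertices (CCW): (-7, 10), (4, -10), (8, -10), (8, -3), (6, 0)
Count = 5

5


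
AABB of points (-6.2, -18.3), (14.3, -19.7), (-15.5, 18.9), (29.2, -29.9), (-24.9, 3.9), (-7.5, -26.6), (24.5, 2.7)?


x range: [-24.9, 29.2]
y range: [-29.9, 18.9]
Bounding box: (-24.9,-29.9) to (29.2,18.9)

(-24.9,-29.9) to (29.2,18.9)


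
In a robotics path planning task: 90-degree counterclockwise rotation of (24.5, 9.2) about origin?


90° CCW: (x,y) -> (-y, x)
(24.5,9.2) -> (-9.2, 24.5)

(-9.2, 24.5)


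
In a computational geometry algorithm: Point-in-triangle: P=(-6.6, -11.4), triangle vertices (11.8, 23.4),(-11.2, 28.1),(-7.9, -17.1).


Cross products: AB x AP = 886.88, BC x BP = 77.57, CA x CP = 59.64
All same sign? yes

Yes, inside


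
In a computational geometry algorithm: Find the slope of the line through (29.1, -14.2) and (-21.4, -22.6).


slope = (y2-y1)/(x2-x1) = ((-22.6)-(-14.2))/((-21.4)-29.1) = (-8.4)/(-50.5) = 0.1663

0.1663


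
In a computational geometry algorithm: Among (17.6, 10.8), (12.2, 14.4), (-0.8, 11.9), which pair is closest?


d(P0,P1) = 6.49, d(P0,P2) = 18.4329, d(P1,P2) = 13.2382
Closest: P0 and P1

Closest pair: (17.6, 10.8) and (12.2, 14.4), distance = 6.49


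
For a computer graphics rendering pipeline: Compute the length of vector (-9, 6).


|u| = sqrt((-9)^2 + 6^2) = sqrt(117) = 10.8167

10.8167


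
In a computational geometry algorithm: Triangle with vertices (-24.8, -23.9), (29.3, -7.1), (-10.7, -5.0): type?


Side lengths squared: AB^2=3209.05, BC^2=1604.41, CA^2=556.02
Sorted: [556.02, 1604.41, 3209.05]
By sides: Scalene, By angles: Obtuse

Scalene, Obtuse


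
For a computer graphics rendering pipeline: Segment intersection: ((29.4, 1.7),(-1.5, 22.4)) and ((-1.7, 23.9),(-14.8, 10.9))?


Cross products: d1=695.12, d2=22.25, d3=-42.21, d4=630.66
d1*d2 < 0 and d3*d4 < 0? no

No, they don't intersect


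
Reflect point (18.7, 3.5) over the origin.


Reflection over origin: (x,y) -> (-x,-y)
(18.7, 3.5) -> (-18.7, -3.5)

(-18.7, -3.5)


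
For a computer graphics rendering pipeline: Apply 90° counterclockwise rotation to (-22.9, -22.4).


90° CCW: (x,y) -> (-y, x)
(-22.9,-22.4) -> (22.4, -22.9)

(22.4, -22.9)


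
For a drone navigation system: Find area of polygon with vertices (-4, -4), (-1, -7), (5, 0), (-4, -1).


Shoelace sum: ((-4)*(-7) - (-1)*(-4)) + ((-1)*0 - 5*(-7)) + (5*(-1) - (-4)*0) + ((-4)*(-4) - (-4)*(-1))
= 66
Area = |66|/2 = 33

33


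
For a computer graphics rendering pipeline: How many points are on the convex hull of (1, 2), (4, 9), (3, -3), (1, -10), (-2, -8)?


Convex hull vertices (CCW): (-2, -8), (1, -10), (3, -3), (4, 9), (1, 2)
Count = 5

5


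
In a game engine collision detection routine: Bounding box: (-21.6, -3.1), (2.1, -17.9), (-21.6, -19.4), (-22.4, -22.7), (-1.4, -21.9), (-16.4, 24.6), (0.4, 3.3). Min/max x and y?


x range: [-22.4, 2.1]
y range: [-22.7, 24.6]
Bounding box: (-22.4,-22.7) to (2.1,24.6)

(-22.4,-22.7) to (2.1,24.6)


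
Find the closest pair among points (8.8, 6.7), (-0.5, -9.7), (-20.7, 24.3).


d(P0,P1) = 18.8534, d(P0,P2) = 34.3513, d(P1,P2) = 39.5479
Closest: P0 and P1

Closest pair: (8.8, 6.7) and (-0.5, -9.7), distance = 18.8534


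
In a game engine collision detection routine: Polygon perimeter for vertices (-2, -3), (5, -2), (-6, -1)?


Sides: (-2, -3)->(5, -2): sqrt(50) = 7.071068, (5, -2)->(-6, -1): sqrt(122) = 11.045361, (-6, -1)->(-2, -3): sqrt(20) = 4.472136
Sum = 22.588565
Perimeter = 22.5886

22.5886


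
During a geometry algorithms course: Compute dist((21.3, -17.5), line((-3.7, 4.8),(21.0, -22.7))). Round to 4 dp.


|cross product| = 136.69
|line direction| = sqrt(1366.34) = 36.964
Distance = 136.69/sqrt(1366.34) = 3.6979

3.6979


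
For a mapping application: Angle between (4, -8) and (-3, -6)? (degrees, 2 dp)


u.v = 36, |u| = sqrt(80) = 8.9443, |v| = sqrt(45) = 6.7082
cos(theta) = u.v/(|u||v|) = 36/sqrt(3600) = 0.6
theta = acos(0.6) = 53.13 degrees

53.13 degrees


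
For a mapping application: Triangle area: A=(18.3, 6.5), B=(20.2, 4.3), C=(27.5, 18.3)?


Area = |x_A(y_B-y_C) + x_B(y_C-y_A) + x_C(y_A-y_B)|/2
= |(-256.2) + 238.36 + 60.5|/2
= 42.66/2 = 21.33

21.33


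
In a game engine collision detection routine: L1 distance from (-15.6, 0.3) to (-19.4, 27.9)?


|(-15.6)-(-19.4)| + |0.3-27.9| = 3.8 + 27.6 = 31.4

31.4


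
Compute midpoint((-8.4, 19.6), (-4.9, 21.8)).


M = (((-8.4)+(-4.9))/2, (19.6+21.8)/2)
= (-6.65, 20.7)

(-6.65, 20.7)


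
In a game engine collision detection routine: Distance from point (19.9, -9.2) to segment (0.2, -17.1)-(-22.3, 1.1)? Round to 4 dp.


Project P onto AB: t = 0 (clamped to [0,1])
Closest point on segment: (0.2, -17.1)
Distance: 21.225

21.225


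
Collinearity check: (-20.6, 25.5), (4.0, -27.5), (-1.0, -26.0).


Cross product: (4-(-20.6))*((-26)-25.5) - ((-27.5)-25.5)*((-1)-(-20.6))
= -228.1

No, not collinear


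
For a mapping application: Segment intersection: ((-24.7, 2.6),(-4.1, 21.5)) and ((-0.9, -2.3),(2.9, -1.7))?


Cross products: d1=32.9, d2=92.36, d3=-550.76, d4=-610.22
d1*d2 < 0 and d3*d4 < 0? no

No, they don't intersect


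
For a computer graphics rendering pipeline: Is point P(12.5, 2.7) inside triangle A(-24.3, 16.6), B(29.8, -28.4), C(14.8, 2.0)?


Cross products: AB x AP = 904.01, BC x BP = 59.42, CA x CP = 6.21
All same sign? yes

Yes, inside


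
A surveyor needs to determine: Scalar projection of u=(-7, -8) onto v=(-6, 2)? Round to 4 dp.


u.v = 26, |v| = sqrt(40) = 6.3246
Scalar projection = u.v / |v| = 26 / sqrt(40) = 4.111

4.111


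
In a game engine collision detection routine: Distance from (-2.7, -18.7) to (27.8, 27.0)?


dx=30.5, dy=45.7
d^2 = 30.5^2 + 45.7^2 = 3018.74
d = sqrt(3018.74) = 54.9431

54.9431


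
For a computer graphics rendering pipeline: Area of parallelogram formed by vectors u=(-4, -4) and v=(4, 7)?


|u x v| = |(-4)*7 - (-4)*4|
= |(-28) - (-16)| = 12

12


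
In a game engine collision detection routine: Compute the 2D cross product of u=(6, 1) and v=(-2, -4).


u x v = u_x*v_y - u_y*v_x = 6*(-4) - 1*(-2)
= (-24) - (-2) = -22

-22


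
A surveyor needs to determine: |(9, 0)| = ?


|u| = sqrt(9^2 + 0^2) = sqrt(81) = 9

9


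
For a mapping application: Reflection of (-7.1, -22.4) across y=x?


Reflection over y=x: (x,y) -> (y,x)
(-7.1, -22.4) -> (-22.4, -7.1)

(-22.4, -7.1)


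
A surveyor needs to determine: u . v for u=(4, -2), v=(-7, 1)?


u . v = u_x*v_x + u_y*v_y = 4*(-7) + (-2)*1
= (-28) + (-2) = -30

-30


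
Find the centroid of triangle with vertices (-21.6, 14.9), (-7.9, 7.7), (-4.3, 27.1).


Centroid = ((x_A+x_B+x_C)/3, (y_A+y_B+y_C)/3)
= (((-21.6)+(-7.9)+(-4.3))/3, (14.9+7.7+27.1)/3)
= (-11.2667, 16.5667)

(-11.2667, 16.5667)


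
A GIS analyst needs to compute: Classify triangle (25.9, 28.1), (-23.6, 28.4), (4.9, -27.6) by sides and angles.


Side lengths squared: AB^2=2450.34, BC^2=3948.25, CA^2=3543.49
Sorted: [2450.34, 3543.49, 3948.25]
By sides: Scalene, By angles: Acute

Scalene, Acute


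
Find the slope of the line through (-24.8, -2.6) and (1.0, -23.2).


slope = (y2-y1)/(x2-x1) = ((-23.2)-(-2.6))/(1-(-24.8)) = (-20.6)/25.8 = -0.7984

-0.7984


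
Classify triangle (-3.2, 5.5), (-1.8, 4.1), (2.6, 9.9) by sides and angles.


Side lengths squared: AB^2=3.92, BC^2=53, CA^2=53
Sorted: [3.92, 53, 53]
By sides: Isosceles, By angles: Acute

Isosceles, Acute


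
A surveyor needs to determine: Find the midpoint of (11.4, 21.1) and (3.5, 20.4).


M = ((11.4+3.5)/2, (21.1+20.4)/2)
= (7.45, 20.75)

(7.45, 20.75)


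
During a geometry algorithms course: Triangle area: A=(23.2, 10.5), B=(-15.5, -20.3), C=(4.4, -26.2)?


Area = |x_A(y_B-y_C) + x_B(y_C-y_A) + x_C(y_A-y_B)|/2
= |136.88 + 568.85 + 135.52|/2
= 841.25/2 = 420.625

420.625


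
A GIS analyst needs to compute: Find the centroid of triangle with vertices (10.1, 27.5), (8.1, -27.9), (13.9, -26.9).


Centroid = ((x_A+x_B+x_C)/3, (y_A+y_B+y_C)/3)
= ((10.1+8.1+13.9)/3, (27.5+(-27.9)+(-26.9))/3)
= (10.7, -9.1)

(10.7, -9.1)


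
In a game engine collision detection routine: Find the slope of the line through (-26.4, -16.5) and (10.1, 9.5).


slope = (y2-y1)/(x2-x1) = (9.5-(-16.5))/(10.1-(-26.4)) = 26/36.5 = 0.7123

0.7123


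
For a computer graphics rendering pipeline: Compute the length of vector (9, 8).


|u| = sqrt(9^2 + 8^2) = sqrt(145) = 12.0416

12.0416


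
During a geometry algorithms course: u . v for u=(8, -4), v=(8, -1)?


u . v = u_x*v_x + u_y*v_y = 8*8 + (-4)*(-1)
= 64 + 4 = 68

68


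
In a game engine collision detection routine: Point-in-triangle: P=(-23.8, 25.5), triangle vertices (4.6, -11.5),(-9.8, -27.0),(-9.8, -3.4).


Cross products: AB x AP = -973, BC x BP = 330.4, CA x CP = 302.76
All same sign? no

No, outside


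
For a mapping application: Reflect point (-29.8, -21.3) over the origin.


Reflection over origin: (x,y) -> (-x,-y)
(-29.8, -21.3) -> (29.8, 21.3)

(29.8, 21.3)


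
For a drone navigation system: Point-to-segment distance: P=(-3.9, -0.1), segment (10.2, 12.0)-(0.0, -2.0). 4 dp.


Project P onto AB: t = 1 (clamped to [0,1])
Closest point on segment: (0, -2)
Distance: 4.3382

4.3382


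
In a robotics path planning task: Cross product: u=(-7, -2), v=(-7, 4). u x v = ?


u x v = u_x*v_y - u_y*v_x = (-7)*4 - (-2)*(-7)
= (-28) - 14 = -42

-42


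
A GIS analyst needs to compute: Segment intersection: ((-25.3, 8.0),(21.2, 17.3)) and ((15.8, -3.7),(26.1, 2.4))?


Cross products: d1=371.22, d2=183.36, d3=-926.28, d4=-738.42
d1*d2 < 0 and d3*d4 < 0? no

No, they don't intersect


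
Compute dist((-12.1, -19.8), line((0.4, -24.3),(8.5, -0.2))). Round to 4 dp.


|cross product| = 337.7
|line direction| = sqrt(646.42) = 25.4248
Distance = 337.7/sqrt(646.42) = 13.2823

13.2823


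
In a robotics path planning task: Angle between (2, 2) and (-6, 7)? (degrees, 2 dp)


u.v = 2, |u| = sqrt(8) = 2.8284, |v| = sqrt(85) = 9.2195
cos(theta) = u.v/(|u||v|) = 2/sqrt(680) = 0.076696
theta = acos(0.076696) = 85.6 degrees

85.6 degrees


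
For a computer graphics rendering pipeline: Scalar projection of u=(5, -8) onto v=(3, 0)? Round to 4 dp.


u.v = 15, |v| = sqrt(9) = 3
Scalar projection = u.v / |v| = 15 / sqrt(9) = 5

5
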